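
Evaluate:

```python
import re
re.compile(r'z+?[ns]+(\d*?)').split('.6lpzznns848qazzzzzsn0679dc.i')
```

['.6lp', '', '848qa', '', '0679dc.i']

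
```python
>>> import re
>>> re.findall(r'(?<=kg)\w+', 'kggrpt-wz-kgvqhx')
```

['grpt', 'vqhx']

Because the assertion is zero-width, the text it checks is not consumed and won't appear in the result.
Scanning left to right: at [2:6] → 'grpt'; at [12:16] → 'vqhx'.
No capturing groups, so `findall` returns the 2 full match strings.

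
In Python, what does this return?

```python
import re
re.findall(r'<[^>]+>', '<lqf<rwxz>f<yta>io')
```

No capturing groups, so `findall` returns the 2 full match strings.

['<lqf<rwxz>', '<yta>']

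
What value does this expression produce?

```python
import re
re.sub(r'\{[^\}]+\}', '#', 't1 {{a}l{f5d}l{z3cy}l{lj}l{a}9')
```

Matches: at [3:7] → '{{a}'; at [8:13] → '{f5d}'; at [14:20] → '{z3cy}'; at [21:25] → '{lj}'; at [26:29] → '{a}'.
Each match is replaced by '#'.

't1 #l#l#l#l#9'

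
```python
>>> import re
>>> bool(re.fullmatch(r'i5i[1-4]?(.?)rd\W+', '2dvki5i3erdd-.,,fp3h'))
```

False

This matches the literal 'i5i', then optionally a character in [1-4]; then optionally any character (captured); then the literal 'rd', then one or more of a non-word character.
`re.fullmatch` requires the pattern to consume the entire string.
Here the string isn't matched end-to-end, so the call returns None, and `bool(None)` is False.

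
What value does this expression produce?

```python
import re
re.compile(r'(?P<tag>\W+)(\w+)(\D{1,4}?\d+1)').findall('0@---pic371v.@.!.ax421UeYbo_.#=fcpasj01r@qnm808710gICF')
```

This matches one or more of a non-word character (captured as 'tag'); then one or more of a word character (captured); then 1 to 4 of a non-digit (lazy), then one or more of a digit, then the literal '1' (captured).
Walking the string: at [1:11] match '@---pic371', groups = ('@---', 'pi', 'c371'); at [12:22] match '.@.!.ax421', groups = ('.@.!.', 'a', 'x421'); at [28:49] match '.#=fcpasj01r@qnm80871', groups = ('.#=', 'fcpasj01r', '@qnm80871').
With 3 capturing groups, `findall` returns a 3-tuple per match.

[('@---', 'pi', 'c371'), ('.@.!.', 'a', 'x421'), ('.#=', 'fcpasj01r', '@qnm80871')]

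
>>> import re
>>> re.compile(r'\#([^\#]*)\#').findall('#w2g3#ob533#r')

Walking the string: at [0:6] match '#w2g3#', group 1 = 'w2g3'.
Because there's exactly one group, `findall` drops the full match and keeps group 1 from the one hit.

['w2g3']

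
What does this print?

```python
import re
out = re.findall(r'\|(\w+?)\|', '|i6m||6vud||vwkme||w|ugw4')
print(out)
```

Scanning left to right: at [0:5] match '|i6m|', group 1 = 'i6m'; at [5:11] match '|6vud|', group 1 = '6vud'; at [11:18] match '|vwkme|', group 1 = 'vwkme'; at [18:21] match '|w|', group 1 = 'w'.
Because there's exactly one group, `findall` drops the full match and keeps group 1 from each hit.

['i6m', '6vud', 'vwkme', 'w']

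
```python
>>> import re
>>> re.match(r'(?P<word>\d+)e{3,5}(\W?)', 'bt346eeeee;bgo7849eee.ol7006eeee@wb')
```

None

With `match`, the pattern is implicitly anchored at the beginning.
Here the pattern fails at index 0, so the call returns None.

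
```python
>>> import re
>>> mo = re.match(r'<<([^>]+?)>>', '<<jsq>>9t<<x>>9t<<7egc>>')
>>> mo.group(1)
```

The match spans [0:7] → '<<jsq>>'.
Captured: group 1 = 'jsq'.

'jsq'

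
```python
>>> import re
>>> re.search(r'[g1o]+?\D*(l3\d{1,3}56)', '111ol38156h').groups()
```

('l38156',)

The match spans [0:10] → '111ol38156'.
Captured: group 1 = 'l38156'.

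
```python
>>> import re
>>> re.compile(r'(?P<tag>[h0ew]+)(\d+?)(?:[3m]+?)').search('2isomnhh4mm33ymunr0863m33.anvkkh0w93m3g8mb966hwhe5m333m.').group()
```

Because the quantifier is non-greedy, it stops expanding at the earliest point where the rest of the pattern can succeed.
The match spans [6:10] → 'hh4m'.

'hh4m'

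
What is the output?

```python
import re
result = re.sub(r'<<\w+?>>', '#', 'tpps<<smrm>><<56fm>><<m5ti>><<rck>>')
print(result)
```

tpps####

Matches: at [4:12] → '<<smrm>>'; at [12:20] → '<<56fm>>'; at [20:28] → '<<m5ti>>'; at [28:35] → '<<rck>>'.
Every occurrence is swapped for '#'.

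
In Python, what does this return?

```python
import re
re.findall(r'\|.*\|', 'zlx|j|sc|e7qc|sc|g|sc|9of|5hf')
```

With no groups in the pattern, `findall` gives back each whole match — 1 here.

['|j|sc|e7qc|sc|g|sc|9of|']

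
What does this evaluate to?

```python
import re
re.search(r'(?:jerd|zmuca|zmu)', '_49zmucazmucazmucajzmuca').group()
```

'zmuca'

Alternation isn't longest-match — the leftmost alternative that fits at this position is chosen.
`search` walks the string left to right and returns the first match it finds.
The match spans [3:8] → 'zmuca'.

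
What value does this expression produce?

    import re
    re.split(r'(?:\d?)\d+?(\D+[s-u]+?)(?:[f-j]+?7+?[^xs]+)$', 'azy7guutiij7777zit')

['azy', 'guut', '']

Pattern: optionally a digit (non-capturing group); then one or more of a digit (lazy); then one or more of a non-digit, then one or more of a character in [s-u] (lazy) (captured); then one or more of a character in [f-j] (lazy), then one or more of a literal '7' (lazy), then one or more of any character except [xs] (non-capturing group); then anchored at the end.
With a capturing group present, the delimiter's captured portion is kept in the result list.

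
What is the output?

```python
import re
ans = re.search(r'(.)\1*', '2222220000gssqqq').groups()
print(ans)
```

('2',)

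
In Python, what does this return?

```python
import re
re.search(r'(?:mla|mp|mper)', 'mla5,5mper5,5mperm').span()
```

(0, 3)

The match spans [0:3] → 'mla'.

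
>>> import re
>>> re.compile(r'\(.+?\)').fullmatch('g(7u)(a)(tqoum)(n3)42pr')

None

`re.fullmatch` requires the pattern to consume the entire string.
Here the pattern can't cover the whole string, so the call returns None.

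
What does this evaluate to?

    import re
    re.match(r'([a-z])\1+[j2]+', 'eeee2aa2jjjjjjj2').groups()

('e',)

The match spans [0:5] → 'eeee2'.
Captured: group 1 = 'e'.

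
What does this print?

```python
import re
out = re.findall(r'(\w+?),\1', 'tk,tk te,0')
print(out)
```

['tk']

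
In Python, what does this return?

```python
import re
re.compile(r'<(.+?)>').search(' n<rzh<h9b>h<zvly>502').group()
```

'<rzh<h9b>'

Lazy quantifiers expand one character at a time until the remainder of the pattern can match.
The match spans [2:11] → '<rzh<h9b>'.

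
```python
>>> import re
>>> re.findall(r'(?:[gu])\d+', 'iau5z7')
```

['u5']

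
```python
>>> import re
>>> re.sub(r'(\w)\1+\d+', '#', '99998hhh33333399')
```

After group 1 captures some text, `\1` only succeeds where that same text appears again.
`sub` substitutes '#' at each match site.

'##'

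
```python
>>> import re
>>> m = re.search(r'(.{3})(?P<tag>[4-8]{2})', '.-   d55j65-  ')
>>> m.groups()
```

('  d', '55')

Pattern: exactly 3 of any character (captured); then exactly 2 of a character in [4-8] (captured as 'tag').
`re.search` tries every starting position until one works.
The match spans [3:8] → '  d55'.
Captured: group 1 = '  d', group 2 = '55'.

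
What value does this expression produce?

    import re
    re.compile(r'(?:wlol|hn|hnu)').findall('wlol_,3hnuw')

['wlol', 'hn']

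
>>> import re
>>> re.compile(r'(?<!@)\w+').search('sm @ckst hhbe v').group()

Because the assertion is negative and zero-width, positions next to the forbidden text are skipped.
Unlike `match`, `search` isn't anchored — it looks for the pattern anywhere in the string.
The match spans [0:2] → 'sm'.

'sm'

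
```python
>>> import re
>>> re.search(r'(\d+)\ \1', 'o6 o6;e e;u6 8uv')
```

None

`\1` is not a pattern — it's the concrete string captured by group 1, re-applied verbatim.
Here nothing in the string fits, so the call returns None.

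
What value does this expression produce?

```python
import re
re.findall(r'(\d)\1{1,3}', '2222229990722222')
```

A backreference is literal: `\1` must see the identical characters the first group matched.
Scanning left to right: at [0:4] match '2222', group 1 = '2'; at [4:6] match '22', group 1 = '2'; at [6:9] match '999', group 1 = '9'; at [11:15] match '2222', group 1 = '2'.
Because there's exactly one group, `findall` drops the full match and keeps group 1 from each hit.

['2', '2', '9', '2']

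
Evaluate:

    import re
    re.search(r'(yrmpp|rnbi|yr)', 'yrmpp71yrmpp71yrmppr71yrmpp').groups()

('yrmpp',)

`|` is ordered: at each position the engine commits to the first alternative that works.
`re.search` tries every starting position until one works.
The match spans [0:5] → 'yrmpp'.
Captured: group 1 = 'yrmpp'.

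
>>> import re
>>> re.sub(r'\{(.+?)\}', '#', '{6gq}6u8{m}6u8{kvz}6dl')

'#6u8#6u8#6dl'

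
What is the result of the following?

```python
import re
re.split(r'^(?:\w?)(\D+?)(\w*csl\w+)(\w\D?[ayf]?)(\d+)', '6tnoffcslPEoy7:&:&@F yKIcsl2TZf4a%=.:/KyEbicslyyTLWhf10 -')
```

The pattern matches anchored at the start of the string; then optionally a word character (non-capturing group); then one or more of a non-digit (lazy) (captured); then zero or more of a word character, then the literal 'csl', then one or more of a word character (captured); then a word character, then optionally a non-digit, then optionally one of [ayf] (captured); then one or more of a digit (captured).
A non-greedy quantifier consumes as few characters as it can — just enough that the remainder of the pattern still matches from where it stops; whatever follows it matches normally.
Matches to split on: at [0:14] → '6tnoffcslPEoy7'.
With a capturing group present, the delimiter's captured portion is kept in the result list.

['', 't', 'noffcslPEo', 'y', '7', ':&:&@F yKIcsl2TZf4a%=.:/KyEbicslyyTLWhf10 -']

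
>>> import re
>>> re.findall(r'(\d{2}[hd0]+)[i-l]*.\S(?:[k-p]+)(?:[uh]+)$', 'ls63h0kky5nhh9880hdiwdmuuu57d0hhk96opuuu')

['57d0hh']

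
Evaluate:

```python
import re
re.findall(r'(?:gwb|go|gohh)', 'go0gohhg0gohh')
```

Branches in `(...|...)` are attempted left-to-right; the first branch that allows the whole pattern to succeed is taken.
Scanning left to right: at [0:2] → 'go'; at [3:5] → 'go'; at [9:11] → 'go'.
No capturing groups, so `findall` returns the 3 full match strings.

['go', 'go', 'go']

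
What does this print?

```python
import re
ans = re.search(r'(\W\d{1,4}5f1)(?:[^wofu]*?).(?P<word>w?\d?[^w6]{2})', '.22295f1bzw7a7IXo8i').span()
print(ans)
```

This matches a non-word character, then 1 to 4 of a digit, then the literal '5f1' (captured); then zero or more of any character except [wofu] (lazy) (non-capturing group); then any character; then optionally a literal 'w', then optionally a digit, then exactly 2 of any character except [w6] (captured as 'word').
`search` walks the string left to right and returns the first match it finds.
The match spans [0:14] → '.22295f1bzw7a7'.
Captured: group 1 = '.22295f1', group 2 = 'w7a7'.

(0, 14)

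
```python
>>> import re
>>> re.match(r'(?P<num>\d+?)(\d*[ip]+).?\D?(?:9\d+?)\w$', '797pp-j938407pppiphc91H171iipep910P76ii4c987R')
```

None

With `match`, the pattern is implicitly anchored at the beginning.
Here the pattern fails at index 0, so the call returns None.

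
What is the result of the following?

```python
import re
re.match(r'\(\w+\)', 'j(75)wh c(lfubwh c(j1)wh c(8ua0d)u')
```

`re.match` only tries the pattern at the start of the string.
Here the string doesn't start with a match, so the call returns None.

None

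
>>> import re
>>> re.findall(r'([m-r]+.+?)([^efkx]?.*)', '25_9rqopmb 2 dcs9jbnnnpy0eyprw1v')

[('rqopmb', ' 2 dcs9jbnnnpy0eyprw1v')]

Because the quantifier is non-greedy, it stops expanding at the earliest point where the rest of the pattern can succeed.
With 2 capturing groups, `findall` returns a 2-tuple per match.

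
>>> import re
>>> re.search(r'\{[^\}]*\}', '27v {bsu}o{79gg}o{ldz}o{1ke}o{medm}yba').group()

'{bsu}'

Unlike `match`, `search` isn't anchored — it looks for the pattern anywhere in the string.
The match spans [4:9] → '{bsu}'.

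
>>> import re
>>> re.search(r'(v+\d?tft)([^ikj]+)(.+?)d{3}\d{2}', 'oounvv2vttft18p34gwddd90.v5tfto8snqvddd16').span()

Pattern: one or more of the literal 'v', then optionally a digit, then the literal 'tft' (captured); then one or more of any character except [ikj] (captured); then one or more of any character (lazy) (captured); then exactly 3 of a literal 'd', then exactly 2 of a digit.
The match spans [25:41] → 'v5tfto8snqvddd16'.

(25, 41)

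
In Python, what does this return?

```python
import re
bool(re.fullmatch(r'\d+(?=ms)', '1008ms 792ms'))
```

Lookahead/lookbehind check context without consuming it, so the matched span excludes the asserted characters.
For `fullmatch`, every character of the input must be accounted for by the pattern.
Here the pattern can't cover the whole string, so the call returns None, and `bool(None)` is False.

False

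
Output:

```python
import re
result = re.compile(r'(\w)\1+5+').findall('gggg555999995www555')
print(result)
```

['g', '9', 'w']

`\1` is not a pattern — it's the concrete string captured by group 1, re-applied verbatim.
`findall` collects group 1 from each match (3 total).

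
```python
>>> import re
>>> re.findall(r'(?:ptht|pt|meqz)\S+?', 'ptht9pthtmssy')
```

['ptht9', 'pthtm']

Alternation tries branches left to right and keeps the first one that lets the overall match succeed at that position.
Scanning left to right: at [0:5] → 'ptht9'; at [5:10] → 'pthtm'.
No capturing groups, so `findall` returns the 2 full match strings.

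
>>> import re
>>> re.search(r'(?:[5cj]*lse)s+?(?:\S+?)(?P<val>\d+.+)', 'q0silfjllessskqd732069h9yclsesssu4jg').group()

'clsesssu4jg'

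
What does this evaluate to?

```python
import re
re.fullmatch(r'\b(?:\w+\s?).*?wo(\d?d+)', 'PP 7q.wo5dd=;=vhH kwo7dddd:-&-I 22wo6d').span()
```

(0, 38)

`re.fullmatch` is like wrapping the pattern in `^…$` (in single-line mode).
The match spans [0:38] → 'PP 7q.wo5dd=;=vhH kwo7dddd:-&-I 22wo6d'.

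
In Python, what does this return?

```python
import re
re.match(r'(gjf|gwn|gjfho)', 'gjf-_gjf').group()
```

'gjf'

`re.match` only tries the pattern at the start of the string.
The match spans [0:3] → 'gjf'.
Captured: group 1 = 'gjf'.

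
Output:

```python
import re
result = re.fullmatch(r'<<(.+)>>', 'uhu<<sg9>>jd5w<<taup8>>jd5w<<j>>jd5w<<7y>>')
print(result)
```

`re.fullmatch` is like wrapping the pattern in `^…$` (in single-line mode).
Here there's no way to consume every character, so the call returns None.

None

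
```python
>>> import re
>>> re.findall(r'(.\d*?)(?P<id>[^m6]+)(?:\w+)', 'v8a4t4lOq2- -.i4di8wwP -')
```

[('v', '8a4t4lOq2- -.i4di8ww')]

Pattern: any character, then zero or more of a digit (lazy) (captured); then one or more of any character except [m6] (captured as 'id'); then one or more of a word character (non-capturing group).
Because the quantifier is non-greedy, it stops expanding at the earliest point where the rest of the pattern can succeed.
Walking the string: at [0:22] match 'v8a4t4lOq2- -.i4di8wwP', groups = ('v', '8a4t4lOq2- -.i4di8ww').
Multiple groups make `findall` return tuples — one 2-tuple for the one match.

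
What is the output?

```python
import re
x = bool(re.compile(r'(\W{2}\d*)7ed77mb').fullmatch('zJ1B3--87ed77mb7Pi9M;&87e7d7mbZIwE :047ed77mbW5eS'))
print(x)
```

False

`re.fullmatch` requires the pattern to consume the entire string.
Here the string isn't matched end-to-end, so the call returns None, and `bool(None)` is False.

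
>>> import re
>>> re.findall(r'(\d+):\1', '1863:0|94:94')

`\1` is not a pattern — it's the concrete string captured by group 1, re-applied verbatim.
Scanning left to right: at [7:12] match '94:94', group 1 = '94'.
With a single group, `findall` returns only what that group captured — 1 item.

['94']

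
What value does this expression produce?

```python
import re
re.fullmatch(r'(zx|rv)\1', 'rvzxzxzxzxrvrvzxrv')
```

None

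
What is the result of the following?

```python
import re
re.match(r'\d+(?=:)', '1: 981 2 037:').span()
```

The lookaround is zero-width — it requires the adjacent text to match without consuming it, so the asserted text isn't part of the match.
`match` is anchored at position 0; if the pattern doesn't fit there, it returns None.
The match spans [0:1] → '1'.

(0, 1)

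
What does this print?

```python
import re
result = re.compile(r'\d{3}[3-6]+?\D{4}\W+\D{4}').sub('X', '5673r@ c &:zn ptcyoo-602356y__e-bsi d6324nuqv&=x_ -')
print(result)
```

The pattern matches exactly 3 of a digit; then one or more of a character in [3-6] (lazy), then exactly 4 of a non-digit; then one or more of a non-word character, then exactly 4 of a non-digit.
Matches: at [0:15] → '5673r@ c &:zn p'; at [21:36] → '602356y__e-bsi '; at [37:51] → '6324nuqv&=x_ -'.
Every occurrence is swapped for 'X'.

Xtcyoo-XdX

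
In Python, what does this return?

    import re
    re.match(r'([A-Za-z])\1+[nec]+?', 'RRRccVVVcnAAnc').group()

'RRRc'

`match` is anchored at position 0; if the pattern doesn't fit there, it returns None.
The match spans [0:4] → 'RRRc'.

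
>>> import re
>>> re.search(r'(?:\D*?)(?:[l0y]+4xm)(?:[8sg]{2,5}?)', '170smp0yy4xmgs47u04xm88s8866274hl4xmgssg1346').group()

'smp0yy4xmgs'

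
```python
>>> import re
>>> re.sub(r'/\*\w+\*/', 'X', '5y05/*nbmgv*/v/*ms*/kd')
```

'5y05XvXkd'

Every occurrence is swapped for 'X'.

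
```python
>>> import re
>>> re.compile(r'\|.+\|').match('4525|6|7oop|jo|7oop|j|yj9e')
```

`match` is anchored at position 0; if the pattern doesn't fit there, it returns None.
Here position 0 doesn't satisfy it, so the call returns None.

None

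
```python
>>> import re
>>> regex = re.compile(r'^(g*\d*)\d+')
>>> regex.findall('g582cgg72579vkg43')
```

['g58']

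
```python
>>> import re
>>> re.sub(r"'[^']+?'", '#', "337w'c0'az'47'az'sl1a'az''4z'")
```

"337w#az#az#az'#"

Matches: at [4:8] → "'c0'"; at [10:14] → "'47'"; at [16:22] → "'sl1a'"; at [25:29] → "'4z'".
`sub` substitutes '#' at each match site.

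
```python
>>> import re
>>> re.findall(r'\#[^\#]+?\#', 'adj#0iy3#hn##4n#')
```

`findall` yields the raw match text (2 of them) because the pattern has no groups.

['#0iy3#', '#4n#']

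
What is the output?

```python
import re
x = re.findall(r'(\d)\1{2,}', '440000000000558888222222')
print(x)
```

The backreference `\1` re-matches whatever the first group consumed, character for character.
`findall` collects group 1 from each match (3 total).

['0', '8', '2']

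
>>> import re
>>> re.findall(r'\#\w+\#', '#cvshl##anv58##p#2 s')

`findall` yields the raw match text (3 of them) because the pattern has no groups.

['#cvshl#', '#anv58#', '#p#']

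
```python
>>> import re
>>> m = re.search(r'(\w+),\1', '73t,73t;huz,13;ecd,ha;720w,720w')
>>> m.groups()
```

('73t',)

`\1` is not a pattern — it's the concrete string captured by group 1, re-applied verbatim.
`search` walks the string left to right and returns the first match it finds.
The match spans [0:7] → '73t,73t'.
Captured: group 1 = '73t'.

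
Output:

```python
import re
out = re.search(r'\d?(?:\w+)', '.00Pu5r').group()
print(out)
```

00Pu5r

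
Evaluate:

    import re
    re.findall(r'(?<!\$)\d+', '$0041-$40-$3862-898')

['041', '0', '862', '898']

Because the assertion is negative and zero-width, positions next to the forbidden text are skipped.
With no groups in the pattern, `findall` gives back each whole match — 4 here.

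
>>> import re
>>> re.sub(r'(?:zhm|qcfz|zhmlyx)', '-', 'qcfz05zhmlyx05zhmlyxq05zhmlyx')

'-05-lyx05-lyxq05-lyx'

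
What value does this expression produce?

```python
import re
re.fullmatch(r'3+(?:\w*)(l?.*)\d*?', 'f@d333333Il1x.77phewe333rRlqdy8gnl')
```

None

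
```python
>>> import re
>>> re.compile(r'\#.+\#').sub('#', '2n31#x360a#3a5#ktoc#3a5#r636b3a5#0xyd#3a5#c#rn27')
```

'2n31#rn27'

`sub` substitutes '#' at each match site.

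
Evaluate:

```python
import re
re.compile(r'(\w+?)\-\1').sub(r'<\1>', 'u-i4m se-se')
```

After group 1 captures some text, `\1` only succeeds where that same text appears again.
Matches: at [6:11] → 'se-se'.
The replacement refers to a captured group, so each match is rewritten using its own captured text.

'u-i4m <se>'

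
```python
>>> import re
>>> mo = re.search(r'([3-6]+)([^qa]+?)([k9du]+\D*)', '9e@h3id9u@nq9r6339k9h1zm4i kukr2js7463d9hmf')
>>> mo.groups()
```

The match spans [4:12] → '3id9u@nq'.
Captured: group 1 = '3', group 2 = 'i', group 3 = 'd9u@nq'.

('3', 'i', 'd9u@nq')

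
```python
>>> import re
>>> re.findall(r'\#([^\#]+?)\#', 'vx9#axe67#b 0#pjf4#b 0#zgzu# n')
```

Scanning left to right: at [3:10] match '#axe67#', group 1 = 'axe67'; at [13:19] match '#pjf4#', group 1 = 'pjf4'; at [22:28] match '#zgzu#', group 1 = 'zgzu'.
`findall` collects group 1 from each match (3 total).

['axe67', 'pjf4', 'zgzu']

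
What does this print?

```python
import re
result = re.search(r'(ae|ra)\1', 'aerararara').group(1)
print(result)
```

ra

The match spans [2:6] → 'rara'.
Captured: group 1 = 'ra'.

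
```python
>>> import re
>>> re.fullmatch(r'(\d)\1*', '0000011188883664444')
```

None

For `fullmatch`, every character of the input must be accounted for by the pattern.
Here the string isn't matched end-to-end, so the call returns None.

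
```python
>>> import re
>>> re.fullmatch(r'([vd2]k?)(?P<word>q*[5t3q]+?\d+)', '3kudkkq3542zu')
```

None

`re.fullmatch` is like wrapping the pattern in `^…$` (in single-line mode).
Here the pattern can't cover the whole string, so the call returns None.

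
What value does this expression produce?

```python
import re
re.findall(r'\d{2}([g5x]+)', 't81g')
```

['g']

Pattern: exactly 2 of a digit; then one or more of one of [g5x] (captured).
Matches: at [1:4] match '81g', group 1 = 'g'.
With a single group, `findall` returns only what that group captured — 1 item.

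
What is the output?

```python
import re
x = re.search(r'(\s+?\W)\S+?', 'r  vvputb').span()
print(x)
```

(1, 4)

The `?` after the quantifier makes it lazy — it takes as little as possible before letting the rest of the pattern try.
The match spans [1:4] → '  v'.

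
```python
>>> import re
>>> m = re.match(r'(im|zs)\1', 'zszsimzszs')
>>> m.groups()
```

The backreference `\1` re-matches whatever the first group consumed, character for character.
`re.match` won't scan ahead — the pattern has to work from the very first character.
The match spans [0:4] → 'zszs'.
Captured: group 1 = 'zs'.

('zs',)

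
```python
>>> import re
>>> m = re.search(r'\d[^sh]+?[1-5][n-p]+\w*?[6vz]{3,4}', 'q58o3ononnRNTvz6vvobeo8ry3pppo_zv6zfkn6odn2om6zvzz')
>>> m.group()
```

Because the quantifier is non-greedy, it stops expanding at the earliest point where the rest of the pattern can succeed.
The match spans [1:17] → '58o3ononnRNTvz6v'.

'58o3ononnRNTvz6v'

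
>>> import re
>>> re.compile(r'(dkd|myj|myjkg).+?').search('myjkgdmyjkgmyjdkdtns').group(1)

'myj'

Alternation tries branches left to right and keeps the first one that lets the overall match succeed at that position.
`re.search` tries every starting position until one works.
The match spans [0:4] → 'myjk'.
Captured: group 1 = 'myj'.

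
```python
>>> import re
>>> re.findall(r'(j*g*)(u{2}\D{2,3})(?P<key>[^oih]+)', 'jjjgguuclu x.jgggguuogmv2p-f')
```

Pattern: zero or more of the literal 'j', then zero or more of the literal 'g' (captured); then exactly 2 of the literal 'u', then 2 to 3 of a non-digit (captured); then one or more of any character except [oih] (captured as 'key').
Matches: at [0:20] match 'jjjgguuclu x.jgggguu', groups = ('jjjgg', 'uuclu', ' x.jgggguu').
3 groups means the one result is a tuple of 3 captured strings — 1 here.

[('jjjgg', 'uuclu', ' x.jgggguu')]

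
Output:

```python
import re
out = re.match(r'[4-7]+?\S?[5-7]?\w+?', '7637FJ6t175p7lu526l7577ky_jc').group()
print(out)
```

763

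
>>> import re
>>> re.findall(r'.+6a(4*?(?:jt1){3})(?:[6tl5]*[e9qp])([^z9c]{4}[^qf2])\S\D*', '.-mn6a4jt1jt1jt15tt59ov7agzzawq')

This matches one or more of any character, then the literal '6a'; then zero or more of the literal '4' (lazy), then the literal 'jt1' repeated 3 times (captured); then zero or more of one of [6tl5], then one of [e9qp] (non-capturing group); then exactly 4 of any character except [z9c], then any character except [qf2] (captured); then a non-whitespace character, then zero or more of a non-digit.
Scanning left to right: at [0:31] match '.-mn6a4jt1jt1jt15tt59ov7agzzawq', groups = ('4jt1jt1jt1', 'ov7ag').
Multiple groups make `findall` return tuples — one 2-tuple for the one match.

[('4jt1jt1jt1', 'ov7ag')]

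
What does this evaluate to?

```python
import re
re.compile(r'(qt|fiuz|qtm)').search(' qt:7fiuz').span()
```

(1, 3)

The match spans [1:3] → 'qt'.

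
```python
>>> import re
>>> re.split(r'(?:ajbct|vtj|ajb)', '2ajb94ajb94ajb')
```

['2', '94', '94', '']

Matches to split on: at [1:4] → 'ajb'; at [6:9] → 'ajb'; at [11:14] → 'ajb'.
The string is cut at each match, leaving 4 pieces.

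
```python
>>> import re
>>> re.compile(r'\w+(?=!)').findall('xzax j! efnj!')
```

Because the assertion is zero-width, the text it checks is not consumed and won't appear in the result.
Since nothing is captured, `findall` lists the 2 matched substrings directly.

['j', 'efnj']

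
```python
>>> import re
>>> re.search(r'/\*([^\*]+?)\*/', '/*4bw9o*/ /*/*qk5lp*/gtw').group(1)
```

'4bw9o'

The match spans [0:9] → '/*4bw9o*/'.
Captured: group 1 = '4bw9o'.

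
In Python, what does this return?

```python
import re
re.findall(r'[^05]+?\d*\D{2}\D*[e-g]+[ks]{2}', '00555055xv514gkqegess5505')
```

['xv514gkqegess']

Pattern: one or more of any character except [05] (lazy); then zero or more of a digit, then exactly 2 of a non-digit, then zero or more of a non-digit; then one or more of a character in [e-g], then exactly 2 of one of [ks].
Walking the string: at [8:21] → 'xv514gkqegess'.
With no groups in the pattern, `findall` gives back each whole match — 1 here.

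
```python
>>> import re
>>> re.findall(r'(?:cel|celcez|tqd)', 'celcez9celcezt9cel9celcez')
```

['cel', 'cel', 'cel', 'cel']

Alternation tries branches left to right and keeps the first one that lets the overall match succeed at that position.
Matches: at [0:3] → 'cel'; at [7:10] → 'cel'; at [15:18] → 'cel'; at [19:22] → 'cel'.
Since nothing is captured, `findall` lists the 4 matched substrings directly.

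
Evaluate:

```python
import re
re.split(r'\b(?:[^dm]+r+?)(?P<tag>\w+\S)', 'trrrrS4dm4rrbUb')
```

['', 'S4dm4rrbUb', '']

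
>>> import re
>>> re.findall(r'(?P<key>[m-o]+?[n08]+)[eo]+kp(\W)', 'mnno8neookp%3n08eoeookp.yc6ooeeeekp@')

[('mnno8n', '%'), ('n08', '.')]

Pattern: one or more of a character in [m-o] (lazy), then one or more of one of [n08] (captured as 'key'); then one or more of one of [eo], then the literal 'kp'; then a non-word character (captured).
Matches: at [0:12] match 'mnno8neookp%', groups = ('mnno8n', '%'); at [13:24] match 'n08eoeookp.', groups = ('n08', '.').
Multiple groups make `findall` return tuples — one 2-tuple for each match.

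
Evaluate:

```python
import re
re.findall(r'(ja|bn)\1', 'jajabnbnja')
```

['ja', 'bn']

`\1` is not a pattern — it's the concrete string captured by group 1, re-applied verbatim.
Matches: at [0:4] match 'jaja', group 1 = 'ja'; at [4:8] match 'bnbn', group 1 = 'bn'.
`findall` collects group 1 from each match (2 total).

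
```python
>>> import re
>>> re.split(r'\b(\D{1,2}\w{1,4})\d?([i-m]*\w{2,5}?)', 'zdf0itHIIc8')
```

This matches a word boundary (`\b`, zero-width); then 1 to 2 of a non-digit, then 1 to 4 of a word character (captured); then optionally a digit; then zero or more of a character in [i-m], then 2 to 5 of a word character (lazy) (captured).
Matches to split on: at [0:8] → 'zdf0itHI'.
The group in the pattern means `split` returns the separators' captures alongside the pieces.

['', 'zdf0it', 'HI', 'Ic8']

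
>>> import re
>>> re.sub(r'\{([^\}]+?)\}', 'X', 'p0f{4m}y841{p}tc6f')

'p0fXy841Xtc6f'

Every occurrence is swapped for 'X'.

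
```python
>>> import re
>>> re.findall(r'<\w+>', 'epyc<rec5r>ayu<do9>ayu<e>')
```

['<rec5r>', '<do9>', '<e>']

Matches: at [4:11] → '<rec5r>'; at [14:19] → '<do9>'; at [22:25] → '<e>'.
With no groups in the pattern, `findall` gives back each whole match — 3 here.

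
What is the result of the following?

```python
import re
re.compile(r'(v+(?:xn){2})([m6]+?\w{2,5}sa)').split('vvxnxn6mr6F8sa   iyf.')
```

Pattern: one or more of a literal 'v', then the literal 'xn' repeated 2 times (captured); then one or more of one of [m6] (lazy), then 2 to 5 of a word character, then the literal 'sa' (captured).
The group in the pattern means `split` returns the separators' captures alongside the pieces.

['', 'vvxnxn', '6mr6F8sa', '   iyf.']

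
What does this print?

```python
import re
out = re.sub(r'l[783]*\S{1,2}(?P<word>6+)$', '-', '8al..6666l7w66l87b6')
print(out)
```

8al..6666l7w66-

Each match is replaced by '-'.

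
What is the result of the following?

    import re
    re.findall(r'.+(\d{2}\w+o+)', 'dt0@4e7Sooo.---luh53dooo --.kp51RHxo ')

['51RHxo']

The pattern matches one or more of any character; then exactly 2 of a digit, then one or more of a word character, then one or more of the literal 'o' (captured).
Walking the string: at [0:36] match 'dt0@4e7Sooo.---luh53dooo --.kp51RHxo', group 1 = '51RHxo'.
With a single group, `findall` returns only what that group captured — 1 item.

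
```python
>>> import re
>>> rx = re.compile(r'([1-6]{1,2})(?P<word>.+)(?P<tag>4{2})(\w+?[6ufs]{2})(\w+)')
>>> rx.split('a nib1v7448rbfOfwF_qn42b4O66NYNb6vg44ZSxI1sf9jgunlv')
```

Pattern: 1 to 2 of a character in [1-6] (captured); then one or more of any character (captured as 'word'); then exactly 2 of a literal '4' (captured as 'tag'); then one or more of a word character (lazy), then exactly 2 of one of [6ufs] (captured); then one or more of a word character (captured).
Matches to split on: at [5:51] → '1v7448rbfOfwF_qn42b4O66NYNb6vg44ZSxI1sf9jgunlv'.
Because the pattern has a capturing group, `split` also inserts each captured text between the pieces.

['a nib', '1', 'v7448rbfOfwF_qn42b4O66NYNb6vg', '44', 'ZSxI1sf', '9jgunlv', '']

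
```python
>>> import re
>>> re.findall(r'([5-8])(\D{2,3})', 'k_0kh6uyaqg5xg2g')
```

[('6', 'uya'), ('5', 'xg')]

With 2 capturing groups, `findall` returns a 2-tuple per match.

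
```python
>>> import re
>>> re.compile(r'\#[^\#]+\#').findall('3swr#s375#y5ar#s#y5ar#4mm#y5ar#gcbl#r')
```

['#s375#', '#s#', '#4mm#', '#gcbl#']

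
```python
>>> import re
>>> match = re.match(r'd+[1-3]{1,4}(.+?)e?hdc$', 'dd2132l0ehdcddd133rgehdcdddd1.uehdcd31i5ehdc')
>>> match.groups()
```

The match spans [0:44] → 'dd2132l0ehdcddd133rgehdcdddd1.uehdcd31i5ehdc'.
Captured: group 1 = 'l0ehdcddd133rgehdcdddd1.uehdcd31i5'.

('l0ehdcddd133rgehdcdddd1.uehdcd31i5',)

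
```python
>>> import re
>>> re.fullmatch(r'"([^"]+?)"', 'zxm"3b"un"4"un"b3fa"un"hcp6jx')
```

None

For `fullmatch`, every character of the input must be accounted for by the pattern.
Here the string isn't matched end-to-end, so the call returns None.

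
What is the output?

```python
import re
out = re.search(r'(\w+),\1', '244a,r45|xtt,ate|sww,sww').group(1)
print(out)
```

sww

`\1` has to match the exact text group 1 already captured.
`re.search` scans for the first position where the pattern succeeds.
The match spans [17:24] → 'sww,sww'.
Captured: group 1 = 'sww'.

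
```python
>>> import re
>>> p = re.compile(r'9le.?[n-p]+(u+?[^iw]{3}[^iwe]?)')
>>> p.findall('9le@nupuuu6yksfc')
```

This matches the literal '9le', then optionally any character, then one or more of a character in [n-p]; then one or more of the literal 'u' (lazy), then exactly 3 of any character except [iw], then optionally any character except [iwe] (captured).
Matches: at [0:10] match '9le@nupuuu', group 1 = 'upuuu'.
With a single group, `findall` returns only what that group captured — 1 item.

['upuuu']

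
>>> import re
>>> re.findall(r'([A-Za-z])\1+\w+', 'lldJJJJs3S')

The backreference `\1` re-matches whatever the first group consumed, character for character.
One capturing group, so `findall` returns just the captured substring from the one match — 1 in all.

['l']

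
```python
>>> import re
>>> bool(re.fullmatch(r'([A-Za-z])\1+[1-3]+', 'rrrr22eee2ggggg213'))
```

`fullmatch` succeeds only if the pattern covers the string from start to end.
Here the pattern can't cover the whole string, so the call returns None, and `bool(None)` is False.

False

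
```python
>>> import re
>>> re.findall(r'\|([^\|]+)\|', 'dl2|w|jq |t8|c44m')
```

['w', 't8']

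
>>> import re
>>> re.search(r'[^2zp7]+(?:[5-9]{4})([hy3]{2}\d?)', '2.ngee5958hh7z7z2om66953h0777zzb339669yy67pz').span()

The match spans [1:13] → '.ngee5958hh7'.

(1, 13)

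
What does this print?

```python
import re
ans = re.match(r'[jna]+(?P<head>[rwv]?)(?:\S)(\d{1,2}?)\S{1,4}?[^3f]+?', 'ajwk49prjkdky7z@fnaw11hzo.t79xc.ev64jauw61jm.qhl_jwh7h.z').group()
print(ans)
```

ajwk49p

The pattern matches one or more of one of [jna]; then optionally one of [rwv] (captured as 'head'); then a non-whitespace character (non-capturing group); then 1 to 2 of a digit (lazy) (captured); then 1 to 4 of a non-whitespace character (lazy), then one or more of any character except [3f] (lazy).
Lazy quantifiers expand one character at a time until the remainder of the pattern can match.
`match` is anchored at position 0; if the pattern doesn't fit there, it returns None.
The match spans [0:7] → 'ajwk49p'.
Captured: group 1 = 'w', group 2 = '4'.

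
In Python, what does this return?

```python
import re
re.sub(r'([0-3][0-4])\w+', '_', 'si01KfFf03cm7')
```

Each match is replaced by '_'.

'si_'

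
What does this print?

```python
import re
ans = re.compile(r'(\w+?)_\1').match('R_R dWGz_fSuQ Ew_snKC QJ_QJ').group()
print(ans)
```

The backreference `\1` re-matches whatever the first group consumed, character for character.
With `match`, the pattern is implicitly anchored at the beginning.
The match spans [0:3] → 'R_R'.
Captured: group 1 = 'R'.

R_R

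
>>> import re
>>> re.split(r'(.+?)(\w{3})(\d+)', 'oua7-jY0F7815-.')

['', 'oua7-j', 'Y0F', '7815', '-.']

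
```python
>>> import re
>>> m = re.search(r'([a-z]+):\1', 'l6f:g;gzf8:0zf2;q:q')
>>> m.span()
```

`\1` is not a pattern — it's the concrete string captured by group 1, re-applied verbatim.
`re.search` scans for the first position where the pattern succeeds.
The match spans [16:19] → 'q:q'.
Captured: group 1 = 'q'.

(16, 19)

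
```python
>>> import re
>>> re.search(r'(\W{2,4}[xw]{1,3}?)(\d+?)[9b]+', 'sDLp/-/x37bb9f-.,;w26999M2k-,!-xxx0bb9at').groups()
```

('/-/x', '37')

The pattern matches 2 to 4 of a non-word character, then 1 to 3 of one of [xw] (lazy) (captured); then one or more of a digit (lazy) (captured); then one or more of one of [9b].
Unlike `match`, `search` isn't anchored — it looks for the pattern anywhere in the string.
The match spans [4:13] → '/-/x37bb9'.
Captured: group 1 = '/-/x', group 2 = '37'.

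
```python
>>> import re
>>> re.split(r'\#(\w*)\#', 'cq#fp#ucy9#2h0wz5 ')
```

Because the pattern has a capturing group, `split` also inserts each captured text between the pieces.

['cq', 'fp', 'ucy9#2h0wz5 ']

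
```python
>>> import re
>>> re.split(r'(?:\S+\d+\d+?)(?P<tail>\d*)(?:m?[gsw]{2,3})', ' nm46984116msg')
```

[' ', '', '']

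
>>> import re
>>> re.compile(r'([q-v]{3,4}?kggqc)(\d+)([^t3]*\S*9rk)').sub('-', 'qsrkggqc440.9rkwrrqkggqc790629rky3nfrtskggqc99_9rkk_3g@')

Each match is replaced by '-'.

'-k_3g@'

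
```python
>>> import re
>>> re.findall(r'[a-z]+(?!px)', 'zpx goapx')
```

['zpx', 'goapx']

`(?!…)`/`(?<!…)` only lets a position through if the neighbouring text does NOT match; no characters are consumed.
`findall` yields the raw match text (2 of them) because the pattern has no groups.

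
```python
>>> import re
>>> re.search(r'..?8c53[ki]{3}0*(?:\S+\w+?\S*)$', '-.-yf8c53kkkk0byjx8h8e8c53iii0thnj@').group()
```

This matches any character, then optionally any character, then the literal '8c5'; then a literal '3', then exactly 3 of one of [ki], then zero or more of a literal '0'; then one or more of a non-whitespace character, then one or more of a word character (lazy), then zero or more of a non-whitespace character (non-capturing group); then anchored at the end.
Unlike `match`, `search` isn't anchored — it looks for the pattern anywhere in the string.
The match spans [3:35] → 'yf8c53kkkk0byjx8h8e8c53iii0thnj@'.

'yf8c53kkkk0byjx8h8e8c53iii0thnj@'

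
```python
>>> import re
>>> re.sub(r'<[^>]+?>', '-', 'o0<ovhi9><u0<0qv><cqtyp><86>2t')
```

Matches: at [2:9] → '<ovhi9>'; at [9:17] → '<u0<0qv>'; at [17:24] → '<cqtyp>'; at [24:28] → '<86>'.
`sub` substitutes '-' at each match site.

'o0----2t'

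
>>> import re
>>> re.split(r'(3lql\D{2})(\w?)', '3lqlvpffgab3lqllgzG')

Pattern: a literal '3', then the literal 'lql', then exactly 2 of a non-digit (captured); then optionally a word character (captured).
`re.split` interleaves the captured-group text with the surrounding fragments.

['', '3lqlvp', 'f', 'fgab', '3lqllg', 'z', 'G']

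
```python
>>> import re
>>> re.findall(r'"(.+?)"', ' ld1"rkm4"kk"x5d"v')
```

['rkm4', 'x5d']

Because the quantifier is non-greedy, it stops expanding at the earliest point where the rest of the pattern can succeed.
Walking the string: at [4:10] match '"rkm4"', group 1 = 'rkm4'; at [12:17] match '"x5d"', group 1 = 'x5d'.
With a single group, `findall` returns only what that group captured — 2 items.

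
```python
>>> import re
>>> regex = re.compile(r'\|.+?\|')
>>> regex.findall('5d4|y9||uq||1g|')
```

['|y9|', '|uq|', '|1g|']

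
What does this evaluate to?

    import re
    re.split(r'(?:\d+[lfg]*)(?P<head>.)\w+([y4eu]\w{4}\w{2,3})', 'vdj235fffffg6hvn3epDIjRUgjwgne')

Because the pattern has a capturing group, `split` also inserts each captured text between the pieces.

['vdj', '6', 'epDIjRUg', 'jwgne']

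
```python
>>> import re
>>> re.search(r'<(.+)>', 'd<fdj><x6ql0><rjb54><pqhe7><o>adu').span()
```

(1, 30)

`search` walks the string left to right and returns the first match it finds.
The match spans [1:30] → '<fdj><x6ql0><rjb54><pqhe7><o>'.
Captured: group 1 = 'fdj><x6ql0><rjb54><pqhe7><o'.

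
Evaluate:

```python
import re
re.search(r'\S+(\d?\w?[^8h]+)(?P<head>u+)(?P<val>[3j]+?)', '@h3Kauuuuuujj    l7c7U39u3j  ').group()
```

'@h3Kauuuuuujj    l7c7U39u3'

With the lazy modifier that quantifier settles for the fewest repetitions that let the rest of the pattern succeed (the atoms after it are unaffected and can still be greedy).
The match spans [0:26] → '@h3Kauuuuuujj    l7c7U39u3'.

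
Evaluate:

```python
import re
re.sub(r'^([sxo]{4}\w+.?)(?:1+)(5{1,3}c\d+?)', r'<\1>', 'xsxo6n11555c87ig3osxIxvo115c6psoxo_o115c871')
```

This matches anchored at the start of the string; then exactly 4 of one of [sxo], then one or more of a word character, then optionally any character (captured); then one or more of a literal '1' (non-capturing group); then 1 to 3 of the literal '5', then a literal 'c', then one or more of a digit (lazy) (captured).
Matches: at [0:41] → 'xsxo6n11555c87ig3osxIxvo115c6psoxo_o115c8'.
The replacement refers to a captured group, so each match is rewritten using its own captured text.

'<xsxo6n11555c87ig3osxIxvo115c6psoxo_o1>71'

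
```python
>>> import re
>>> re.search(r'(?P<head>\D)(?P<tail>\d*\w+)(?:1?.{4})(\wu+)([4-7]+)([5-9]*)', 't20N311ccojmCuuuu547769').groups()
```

('t', '20N311ccoj', 'uu', '54776', '9')

Pattern: a non-digit (captured as 'head'); then zero or more of a digit, then one or more of a word character (captured as 'tail'); then optionally a literal '1', then exactly 4 of any character (non-capturing group); then a word character, then one or more of a literal 'u' (captured); then one or more of a character in [4-7] (captured); then zero or more of a character in [5-9] (captured).
`re.search` scans for the first position where the pattern succeeds.
The match spans [0:23] → 't20N311ccojmCuuuu547769'.
Captured: group 1 = 't', group 2 = '20N311ccoj', group 3 = 'uu', group 4 = '54776', group 5 = '9'.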